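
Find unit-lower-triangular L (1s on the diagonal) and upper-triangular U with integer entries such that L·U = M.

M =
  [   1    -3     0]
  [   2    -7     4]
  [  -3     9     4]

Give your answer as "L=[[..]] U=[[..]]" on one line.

L=[[1,0,0],[2,1,0],[-3,0,1]] U=[[1,-3,0],[0,-1,4],[0,0,4]]

  row1 -= 2·row0 → [0,-1,4]
  row2 -= -3·row0 → [0,0,4]
  row2 -= 0·row1 → [0,0,4]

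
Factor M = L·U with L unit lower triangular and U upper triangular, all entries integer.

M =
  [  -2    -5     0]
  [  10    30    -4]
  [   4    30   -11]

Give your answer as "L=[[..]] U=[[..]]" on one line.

L=[[1,0,0],[-5,1,0],[-2,4,1]] U=[[-2,-5,0],[0,5,-4],[0,0,5]]

  R1 -= -5·R0 → [0,5,-4]
  R2 -= -2·R0 → [0,20,-11]
  R2 -= 4·R1 → [0,0,5]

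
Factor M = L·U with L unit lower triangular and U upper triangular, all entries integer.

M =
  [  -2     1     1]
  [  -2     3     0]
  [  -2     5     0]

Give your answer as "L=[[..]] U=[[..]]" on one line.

L=[[1,0,0],[1,1,0],[1,2,1]] U=[[-2,1,1],[0,2,-1],[0,0,1]]

  R1 -= 1·R0 → [0,2,-1]
  R2 -= 1·R0 → [0,4,-1]
  R2 -= 2·R1 → [0,0,1]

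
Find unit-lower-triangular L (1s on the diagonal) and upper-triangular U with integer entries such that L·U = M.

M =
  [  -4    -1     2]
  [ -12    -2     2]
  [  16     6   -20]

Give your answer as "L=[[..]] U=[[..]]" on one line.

L=[[1,0,0],[3,1,0],[-4,2,1]] U=[[-4,-1,2],[0,1,-4],[0,0,-4]]

  row1 -= 3·row0 → [0,1,-4]
  row2 -= -4·row0 → [0,2,-12]
  row2 -= 2·row1 → [0,0,-4]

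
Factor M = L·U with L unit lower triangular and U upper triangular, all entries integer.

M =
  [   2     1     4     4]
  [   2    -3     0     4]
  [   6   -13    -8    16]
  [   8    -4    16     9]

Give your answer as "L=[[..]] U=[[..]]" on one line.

  R1 -= 1·R0 → [0,-4,-4,0]
  R2 -= 3·R0 → [0,-16,-20,4]
  R3 -= 4·R0 → [0,-8,0,-7]
  R2 -= 4·R1 → [0,0,-4,4]
  R3 -= 2·R1 → [0,0,8,-7]
  R3 -= -2·R2 → [0,0,0,1]

L=[[1,0,0,0],[1,1,0,0],[3,4,1,0],[4,2,-2,1]] U=[[2,1,4,4],[0,-4,-4,0],[0,0,-4,4],[0,0,0,1]]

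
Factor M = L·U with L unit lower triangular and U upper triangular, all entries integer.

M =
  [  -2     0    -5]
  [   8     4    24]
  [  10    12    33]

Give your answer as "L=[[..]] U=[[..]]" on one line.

L=[[1,0,0],[-4,1,0],[-5,3,1]] U=[[-2,0,-5],[0,4,4],[0,0,-4]]

  r1 -= -4·r0 → [0,4,4]
  r2 -= -5·r0 → [0,12,8]
  r2 -= 3·r1 → [0,0,-4]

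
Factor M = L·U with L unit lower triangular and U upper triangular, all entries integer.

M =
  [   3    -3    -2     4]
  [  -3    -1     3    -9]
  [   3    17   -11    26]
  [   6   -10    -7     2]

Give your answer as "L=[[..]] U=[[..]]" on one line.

L=[[1,0,0,0],[-1,1,0,0],[1,-5,1,0],[2,1,1,1]] U=[[3,-3,-2,4],[0,-4,1,-5],[0,0,-4,-3],[0,0,0,2]]

  row1 -= -1·row0 → [0,-4,1,-5]
  row2 -= 1·row0 → [0,20,-9,22]
  row3 -= 2·row0 → [0,-4,-3,-6]
  row2 -= -5·row1 → [0,0,-4,-3]
  row3 -= 1·row1 → [0,0,-4,-1]
  row3 -= 1·row2 → [0,0,0,2]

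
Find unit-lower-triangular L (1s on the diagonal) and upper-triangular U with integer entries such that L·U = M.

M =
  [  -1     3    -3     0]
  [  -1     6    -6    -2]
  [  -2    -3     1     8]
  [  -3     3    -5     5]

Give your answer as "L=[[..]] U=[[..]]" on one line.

L=[[1,0,0,0],[1,1,0,0],[2,-3,1,0],[3,-2,1,1]] U=[[-1,3,-3,0],[0,3,-3,-2],[0,0,-2,2],[0,0,0,-1]]

  row1 -= 1·row0 → [0,3,-3,-2]
  row2 -= 2·row0 → [0,-9,7,8]
  row3 -= 3·row0 → [0,-6,4,5]
  row2 -= -3·row1 → [0,0,-2,2]
  row3 -= -2·row1 → [0,0,-2,1]
  row3 -= 1·row2 → [0,0,0,-1]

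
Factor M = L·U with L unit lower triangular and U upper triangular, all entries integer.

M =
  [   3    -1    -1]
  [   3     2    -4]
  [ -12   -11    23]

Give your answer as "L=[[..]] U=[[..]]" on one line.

  r1 -= 1·r0 → [0,3,-3]
  r2 -= -4·r0 → [0,-15,19]
  r2 -= -5·r1 → [0,0,4]

L=[[1,0,0],[1,1,0],[-4,-5,1]] U=[[3,-1,-1],[0,3,-3],[0,0,4]]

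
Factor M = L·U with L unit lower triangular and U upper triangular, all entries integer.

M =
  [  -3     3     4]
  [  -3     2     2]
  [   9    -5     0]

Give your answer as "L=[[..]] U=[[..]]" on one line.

  R1 -= 1·R0 → [0,-1,-2]
  R2 -= -3·R0 → [0,4,12]
  R2 -= -4·R1 → [0,0,4]

L=[[1,0,0],[1,1,0],[-3,-4,1]] U=[[-3,3,4],[0,-1,-2],[0,0,4]]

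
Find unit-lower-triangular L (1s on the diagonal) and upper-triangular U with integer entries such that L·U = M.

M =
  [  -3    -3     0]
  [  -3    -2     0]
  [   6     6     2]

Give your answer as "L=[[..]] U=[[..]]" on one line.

  r1 -= 1·r0 → [0,1,0]
  r2 -= -2·r0 → [0,0,2]
  r2 -= 0·r1 → [0,0,2]

L=[[1,0,0],[1,1,0],[-2,0,1]] U=[[-3,-3,0],[0,1,0],[0,0,2]]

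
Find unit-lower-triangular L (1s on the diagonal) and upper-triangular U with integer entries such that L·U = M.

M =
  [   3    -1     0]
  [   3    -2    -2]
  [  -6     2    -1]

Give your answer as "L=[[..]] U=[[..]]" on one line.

L=[[1,0,0],[1,1,0],[-2,0,1]] U=[[3,-1,0],[0,-1,-2],[0,0,-1]]

  R1 -= 1·R0 → [0,-1,-2]
  R2 -= -2·R0 → [0,0,-1]
  R2 -= 0·R1 → [0,0,-1]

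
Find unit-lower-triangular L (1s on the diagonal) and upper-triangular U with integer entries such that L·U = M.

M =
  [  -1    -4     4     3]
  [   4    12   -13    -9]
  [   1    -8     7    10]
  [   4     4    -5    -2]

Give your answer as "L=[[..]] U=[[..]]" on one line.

L=[[1,0,0,0],[-4,1,0,0],[-1,3,1,0],[-4,3,1,1]] U=[[-1,-4,4,3],[0,-4,3,3],[0,0,2,4],[0,0,0,-3]]

  r1 -= -4·r0 → [0,-4,3,3]
  r2 -= -1·r0 → [0,-12,11,13]
  r3 -= -4·r0 → [0,-12,11,10]
  r2 -= 3·r1 → [0,0,2,4]
  r3 -= 3·r1 → [0,0,2,1]
  r3 -= 1·r2 → [0,0,0,-3]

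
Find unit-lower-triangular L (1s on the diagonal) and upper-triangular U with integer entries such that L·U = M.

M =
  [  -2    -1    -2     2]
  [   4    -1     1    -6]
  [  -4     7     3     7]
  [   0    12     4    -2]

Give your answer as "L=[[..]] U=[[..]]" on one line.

L=[[1,0,0,0],[-2,1,0,0],[2,-3,1,0],[0,-4,4,1]] U=[[-2,-1,-2,2],[0,-3,-3,-2],[0,0,-2,-3],[0,0,0,2]]

  r1 -= -2·r0 → [0,-3,-3,-2]
  r2 -= 2·r0 → [0,9,7,3]
  r3 -= 0·r0 → [0,12,4,-2]
  r2 -= -3·r1 → [0,0,-2,-3]
  r3 -= -4·r1 → [0,0,-8,-10]
  r3 -= 4·r2 → [0,0,0,2]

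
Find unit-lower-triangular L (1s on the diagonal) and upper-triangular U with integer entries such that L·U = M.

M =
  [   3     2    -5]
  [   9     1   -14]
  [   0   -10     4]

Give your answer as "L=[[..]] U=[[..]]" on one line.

  r1 -= 3·r0 → [0,-5,1]
  r2 -= 0·r0 → [0,-10,4]
  r2 -= 2·r1 → [0,0,2]

L=[[1,0,0],[3,1,0],[0,2,1]] U=[[3,2,-5],[0,-5,1],[0,0,2]]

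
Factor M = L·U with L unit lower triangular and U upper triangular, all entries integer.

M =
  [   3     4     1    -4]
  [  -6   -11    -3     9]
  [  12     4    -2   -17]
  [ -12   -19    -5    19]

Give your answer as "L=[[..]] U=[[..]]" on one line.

  r1 -= -2·r0 → [0,-3,-1,1]
  r2 -= 4·r0 → [0,-12,-6,-1]
  r3 -= -4·r0 → [0,-3,-1,3]
  r2 -= 4·r1 → [0,0,-2,-5]
  r3 -= 1·r1 → [0,0,0,2]
  r3 -= 0·r2 → [0,0,0,2]

L=[[1,0,0,0],[-2,1,0,0],[4,4,1,0],[-4,1,0,1]] U=[[3,4,1,-4],[0,-3,-1,1],[0,0,-2,-5],[0,0,0,2]]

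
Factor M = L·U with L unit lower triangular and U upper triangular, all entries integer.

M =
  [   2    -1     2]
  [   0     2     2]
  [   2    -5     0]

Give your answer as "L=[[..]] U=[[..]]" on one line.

  row1 -= 0·row0 → [0,2,2]
  row2 -= 1·row0 → [0,-4,-2]
  row2 -= -2·row1 → [0,0,2]

L=[[1,0,0],[0,1,0],[1,-2,1]] U=[[2,-1,2],[0,2,2],[0,0,2]]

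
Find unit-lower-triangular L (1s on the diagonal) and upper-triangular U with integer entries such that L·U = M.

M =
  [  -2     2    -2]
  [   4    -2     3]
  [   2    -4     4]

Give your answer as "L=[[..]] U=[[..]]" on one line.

L=[[1,0,0],[-2,1,0],[-1,-1,1]] U=[[-2,2,-2],[0,2,-1],[0,0,1]]

  R1 -= -2·R0 → [0,2,-1]
  R2 -= -1·R0 → [0,-2,2]
  R2 -= -1·R1 → [0,0,1]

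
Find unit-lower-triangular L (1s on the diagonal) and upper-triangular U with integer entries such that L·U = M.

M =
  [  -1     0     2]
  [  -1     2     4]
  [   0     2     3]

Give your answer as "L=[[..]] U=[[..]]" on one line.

  row1 -= 1·row0 → [0,2,2]
  row2 -= 0·row0 → [0,2,3]
  row2 -= 1·row1 → [0,0,1]

L=[[1,0,0],[1,1,0],[0,1,1]] U=[[-1,0,2],[0,2,2],[0,0,1]]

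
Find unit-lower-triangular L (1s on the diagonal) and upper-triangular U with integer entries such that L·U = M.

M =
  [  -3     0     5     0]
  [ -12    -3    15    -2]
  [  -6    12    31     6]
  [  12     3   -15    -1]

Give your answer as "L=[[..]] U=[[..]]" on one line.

  row1 -= 4·row0 → [0,-3,-5,-2]
  row2 -= 2·row0 → [0,12,21,6]
  row3 -= -4·row0 → [0,3,5,-1]
  row2 -= -4·row1 → [0,0,1,-2]
  row3 -= -1·row1 → [0,0,0,-3]
  row3 -= 0·row2 → [0,0,0,-3]

L=[[1,0,0,0],[4,1,0,0],[2,-4,1,0],[-4,-1,0,1]] U=[[-3,0,5,0],[0,-3,-5,-2],[0,0,1,-2],[0,0,0,-3]]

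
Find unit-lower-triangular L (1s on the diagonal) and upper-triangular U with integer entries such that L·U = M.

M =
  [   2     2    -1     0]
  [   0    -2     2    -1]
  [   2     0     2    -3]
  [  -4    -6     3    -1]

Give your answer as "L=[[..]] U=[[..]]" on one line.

L=[[1,0,0,0],[0,1,0,0],[1,1,1,0],[-2,1,-1,1]] U=[[2,2,-1,0],[0,-2,2,-1],[0,0,1,-2],[0,0,0,-2]]

  r1 -= 0·r0 → [0,-2,2,-1]
  r2 -= 1·r0 → [0,-2,3,-3]
  r3 -= -2·r0 → [0,-2,1,-1]
  r2 -= 1·r1 → [0,0,1,-2]
  r3 -= 1·r1 → [0,0,-1,0]
  r3 -= -1·r2 → [0,0,0,-2]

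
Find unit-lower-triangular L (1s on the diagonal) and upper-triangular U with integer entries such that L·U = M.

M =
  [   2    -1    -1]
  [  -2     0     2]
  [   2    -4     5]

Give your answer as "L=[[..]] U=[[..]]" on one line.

L=[[1,0,0],[-1,1,0],[1,3,1]] U=[[2,-1,-1],[0,-1,1],[0,0,3]]

  r1 -= -1·r0 → [0,-1,1]
  r2 -= 1·r0 → [0,-3,6]
  r2 -= 3·r1 → [0,0,3]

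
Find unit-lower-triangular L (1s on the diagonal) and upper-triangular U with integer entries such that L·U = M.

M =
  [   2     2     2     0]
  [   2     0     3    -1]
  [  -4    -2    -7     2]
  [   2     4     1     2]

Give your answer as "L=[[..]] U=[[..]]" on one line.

  r1 -= 1·r0 → [0,-2,1,-1]
  r2 -= -2·r0 → [0,2,-3,2]
  r3 -= 1·r0 → [0,2,-1,2]
  r2 -= -1·r1 → [0,0,-2,1]
  r3 -= -1·r1 → [0,0,0,1]
  r3 -= 0·r2 → [0,0,0,1]

L=[[1,0,0,0],[1,1,0,0],[-2,-1,1,0],[1,-1,0,1]] U=[[2,2,2,0],[0,-2,1,-1],[0,0,-2,1],[0,0,0,1]]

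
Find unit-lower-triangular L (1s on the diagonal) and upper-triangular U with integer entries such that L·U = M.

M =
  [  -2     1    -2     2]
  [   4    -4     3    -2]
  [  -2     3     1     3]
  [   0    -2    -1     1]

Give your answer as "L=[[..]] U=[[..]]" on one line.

  R1 -= -2·R0 → [0,-2,-1,2]
  R2 -= 1·R0 → [0,2,3,1]
  R3 -= 0·R0 → [0,-2,-1,1]
  R2 -= -1·R1 → [0,0,2,3]
  R3 -= 1·R1 → [0,0,0,-1]
  R3 -= 0·R2 → [0,0,0,-1]

L=[[1,0,0,0],[-2,1,0,0],[1,-1,1,0],[0,1,0,1]] U=[[-2,1,-2,2],[0,-2,-1,2],[0,0,2,3],[0,0,0,-1]]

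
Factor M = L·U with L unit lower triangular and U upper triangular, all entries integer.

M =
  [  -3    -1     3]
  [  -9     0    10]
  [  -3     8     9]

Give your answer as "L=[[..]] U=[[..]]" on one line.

L=[[1,0,0],[3,1,0],[1,3,1]] U=[[-3,-1,3],[0,3,1],[0,0,3]]

  row1 -= 3·row0 → [0,3,1]
  row2 -= 1·row0 → [0,9,6]
  row2 -= 3·row1 → [0,0,3]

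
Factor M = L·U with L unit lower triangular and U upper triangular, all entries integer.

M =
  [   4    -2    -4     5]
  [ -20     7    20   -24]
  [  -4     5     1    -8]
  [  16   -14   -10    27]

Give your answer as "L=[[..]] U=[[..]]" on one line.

L=[[1,0,0,0],[-5,1,0,0],[-1,-1,1,0],[4,2,-2,1]] U=[[4,-2,-4,5],[0,-3,0,1],[0,0,-3,-2],[0,0,0,1]]

  row1 -= -5·row0 → [0,-3,0,1]
  row2 -= -1·row0 → [0,3,-3,-3]
  row3 -= 4·row0 → [0,-6,6,7]
  row2 -= -1·row1 → [0,0,-3,-2]
  row3 -= 2·row1 → [0,0,6,5]
  row3 -= -2·row2 → [0,0,0,1]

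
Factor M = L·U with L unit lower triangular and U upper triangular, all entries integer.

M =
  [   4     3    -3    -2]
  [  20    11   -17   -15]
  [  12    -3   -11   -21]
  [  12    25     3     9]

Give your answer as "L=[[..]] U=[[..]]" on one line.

L=[[1,0,0,0],[5,1,0,0],[3,3,1,0],[3,-4,1,1]] U=[[4,3,-3,-2],[0,-4,-2,-5],[0,0,4,0],[0,0,0,-5]]

  R1 -= 5·R0 → [0,-4,-2,-5]
  R2 -= 3·R0 → [0,-12,-2,-15]
  R3 -= 3·R0 → [0,16,12,15]
  R2 -= 3·R1 → [0,0,4,0]
  R3 -= -4·R1 → [0,0,4,-5]
  R3 -= 1·R2 → [0,0,0,-5]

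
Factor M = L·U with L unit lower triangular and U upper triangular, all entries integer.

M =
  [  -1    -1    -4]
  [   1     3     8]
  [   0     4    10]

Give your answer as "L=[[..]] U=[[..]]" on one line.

  row1 -= -1·row0 → [0,2,4]
  row2 -= 0·row0 → [0,4,10]
  row2 -= 2·row1 → [0,0,2]

L=[[1,0,0],[-1,1,0],[0,2,1]] U=[[-1,-1,-4],[0,2,4],[0,0,2]]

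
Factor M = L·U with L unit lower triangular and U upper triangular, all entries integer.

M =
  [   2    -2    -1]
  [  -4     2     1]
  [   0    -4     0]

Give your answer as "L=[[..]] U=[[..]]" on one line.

  row1 -= -2·row0 → [0,-2,-1]
  row2 -= 0·row0 → [0,-4,0]
  row2 -= 2·row1 → [0,0,2]

L=[[1,0,0],[-2,1,0],[0,2,1]] U=[[2,-2,-1],[0,-2,-1],[0,0,2]]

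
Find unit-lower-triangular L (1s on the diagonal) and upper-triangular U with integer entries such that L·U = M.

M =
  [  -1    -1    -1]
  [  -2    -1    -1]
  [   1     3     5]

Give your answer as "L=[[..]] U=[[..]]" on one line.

  r1 -= 2·r0 → [0,1,1]
  r2 -= -1·r0 → [0,2,4]
  r2 -= 2·r1 → [0,0,2]

L=[[1,0,0],[2,1,0],[-1,2,1]] U=[[-1,-1,-1],[0,1,1],[0,0,2]]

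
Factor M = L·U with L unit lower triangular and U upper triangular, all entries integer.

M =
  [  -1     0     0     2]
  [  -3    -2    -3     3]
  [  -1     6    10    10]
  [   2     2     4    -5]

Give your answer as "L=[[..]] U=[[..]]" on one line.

L=[[1,0,0,0],[3,1,0,0],[1,-3,1,0],[-2,-1,1,1]] U=[[-1,0,0,2],[0,-2,-3,-3],[0,0,1,-1],[0,0,0,-3]]

  row1 -= 3·row0 → [0,-2,-3,-3]
  row2 -= 1·row0 → [0,6,10,8]
  row3 -= -2·row0 → [0,2,4,-1]
  row2 -= -3·row1 → [0,0,1,-1]
  row3 -= -1·row1 → [0,0,1,-4]
  row3 -= 1·row2 → [0,0,0,-3]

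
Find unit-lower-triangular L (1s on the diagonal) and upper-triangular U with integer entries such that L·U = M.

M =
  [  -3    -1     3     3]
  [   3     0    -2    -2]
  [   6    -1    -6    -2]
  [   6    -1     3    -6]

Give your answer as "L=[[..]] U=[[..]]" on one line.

L=[[1,0,0,0],[-1,1,0,0],[-2,3,1,0],[-2,3,-2,1]] U=[[-3,-1,3,3],[0,-1,1,1],[0,0,-3,1],[0,0,0,-1]]

  r1 -= -1·r0 → [0,-1,1,1]
  r2 -= -2·r0 → [0,-3,0,4]
  r3 -= -2·r0 → [0,-3,9,0]
  r2 -= 3·r1 → [0,0,-3,1]
  r3 -= 3·r1 → [0,0,6,-3]
  r3 -= -2·r2 → [0,0,0,-1]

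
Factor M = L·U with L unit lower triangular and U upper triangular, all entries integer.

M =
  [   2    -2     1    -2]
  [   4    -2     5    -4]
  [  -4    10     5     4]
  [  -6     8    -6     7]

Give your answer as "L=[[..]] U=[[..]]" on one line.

L=[[1,0,0,0],[2,1,0,0],[-2,3,1,0],[-3,1,3,1]] U=[[2,-2,1,-2],[0,2,3,0],[0,0,-2,0],[0,0,0,1]]

  R1 -= 2·R0 → [0,2,3,0]
  R2 -= -2·R0 → [0,6,7,0]
  R3 -= -3·R0 → [0,2,-3,1]
  R2 -= 3·R1 → [0,0,-2,0]
  R3 -= 1·R1 → [0,0,-6,1]
  R3 -= 3·R2 → [0,0,0,1]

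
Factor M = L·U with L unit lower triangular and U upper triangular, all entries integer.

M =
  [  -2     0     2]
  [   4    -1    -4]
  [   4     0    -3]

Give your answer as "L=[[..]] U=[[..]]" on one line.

L=[[1,0,0],[-2,1,0],[-2,0,1]] U=[[-2,0,2],[0,-1,0],[0,0,1]]

  r1 -= -2·r0 → [0,-1,0]
  r2 -= -2·r0 → [0,0,1]
  r2 -= 0·r1 → [0,0,1]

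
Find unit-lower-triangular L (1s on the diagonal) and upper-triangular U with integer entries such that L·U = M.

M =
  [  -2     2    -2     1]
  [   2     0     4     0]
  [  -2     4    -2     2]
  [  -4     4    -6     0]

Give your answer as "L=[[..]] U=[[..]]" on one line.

L=[[1,0,0,0],[-1,1,0,0],[1,1,1,0],[2,0,1,1]] U=[[-2,2,-2,1],[0,2,2,1],[0,0,-2,0],[0,0,0,-2]]

  R1 -= -1·R0 → [0,2,2,1]
  R2 -= 1·R0 → [0,2,0,1]
  R3 -= 2·R0 → [0,0,-2,-2]
  R2 -= 1·R1 → [0,0,-2,0]
  R3 -= 0·R1 → [0,0,-2,-2]
  R3 -= 1·R2 → [0,0,0,-2]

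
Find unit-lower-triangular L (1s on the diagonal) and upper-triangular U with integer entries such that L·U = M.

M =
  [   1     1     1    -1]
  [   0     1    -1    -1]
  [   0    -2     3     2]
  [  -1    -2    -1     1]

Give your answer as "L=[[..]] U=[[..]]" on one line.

  R1 -= 0·R0 → [0,1,-1,-1]
  R2 -= 0·R0 → [0,-2,3,2]
  R3 -= -1·R0 → [0,-1,0,0]
  R2 -= -2·R1 → [0,0,1,0]
  R3 -= -1·R1 → [0,0,-1,-1]
  R3 -= -1·R2 → [0,0,0,-1]

L=[[1,0,0,0],[0,1,0,0],[0,-2,1,0],[-1,-1,-1,1]] U=[[1,1,1,-1],[0,1,-1,-1],[0,0,1,0],[0,0,0,-1]]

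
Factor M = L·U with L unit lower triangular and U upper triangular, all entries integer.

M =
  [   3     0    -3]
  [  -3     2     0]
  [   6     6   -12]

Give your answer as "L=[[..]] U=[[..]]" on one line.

L=[[1,0,0],[-1,1,0],[2,3,1]] U=[[3,0,-3],[0,2,-3],[0,0,3]]

  row1 -= -1·row0 → [0,2,-3]
  row2 -= 2·row0 → [0,6,-6]
  row2 -= 3·row1 → [0,0,3]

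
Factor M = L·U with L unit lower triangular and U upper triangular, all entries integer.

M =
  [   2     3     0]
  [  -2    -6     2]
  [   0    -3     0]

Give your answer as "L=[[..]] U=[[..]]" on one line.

  r1 -= -1·r0 → [0,-3,2]
  r2 -= 0·r0 → [0,-3,0]
  r2 -= 1·r1 → [0,0,-2]

L=[[1,0,0],[-1,1,0],[0,1,1]] U=[[2,3,0],[0,-3,2],[0,0,-2]]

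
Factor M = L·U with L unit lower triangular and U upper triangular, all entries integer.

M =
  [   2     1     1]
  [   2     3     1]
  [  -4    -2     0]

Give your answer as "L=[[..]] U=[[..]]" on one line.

  r1 -= 1·r0 → [0,2,0]
  r2 -= -2·r0 → [0,0,2]
  r2 -= 0·r1 → [0,0,2]

L=[[1,0,0],[1,1,0],[-2,0,1]] U=[[2,1,1],[0,2,0],[0,0,2]]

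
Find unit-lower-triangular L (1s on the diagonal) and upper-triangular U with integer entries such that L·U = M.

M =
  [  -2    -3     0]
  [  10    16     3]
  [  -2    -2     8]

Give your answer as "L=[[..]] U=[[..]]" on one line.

  R1 -= -5·R0 → [0,1,3]
  R2 -= 1·R0 → [0,1,8]
  R2 -= 1·R1 → [0,0,5]

L=[[1,0,0],[-5,1,0],[1,1,1]] U=[[-2,-3,0],[0,1,3],[0,0,5]]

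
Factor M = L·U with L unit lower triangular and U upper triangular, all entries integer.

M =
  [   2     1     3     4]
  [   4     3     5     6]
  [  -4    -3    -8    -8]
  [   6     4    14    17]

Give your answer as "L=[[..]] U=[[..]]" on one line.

  R1 -= 2·R0 → [0,1,-1,-2]
  R2 -= -2·R0 → [0,-1,-2,0]
  R3 -= 3·R0 → [0,1,5,5]
  R2 -= -1·R1 → [0,0,-3,-2]
  R3 -= 1·R1 → [0,0,6,7]
  R3 -= -2·R2 → [0,0,0,3]

L=[[1,0,0,0],[2,1,0,0],[-2,-1,1,0],[3,1,-2,1]] U=[[2,1,3,4],[0,1,-1,-2],[0,0,-3,-2],[0,0,0,3]]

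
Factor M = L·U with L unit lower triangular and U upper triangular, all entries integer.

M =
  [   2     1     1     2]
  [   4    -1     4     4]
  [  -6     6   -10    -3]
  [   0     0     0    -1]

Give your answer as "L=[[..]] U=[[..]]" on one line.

L=[[1,0,0,0],[2,1,0,0],[-3,-3,1,0],[0,0,0,1]] U=[[2,1,1,2],[0,-3,2,0],[0,0,-1,3],[0,0,0,-1]]

  r1 -= 2·r0 → [0,-3,2,0]
  r2 -= -3·r0 → [0,9,-7,3]
  r3 -= 0·r0 → [0,0,0,-1]
  r2 -= -3·r1 → [0,0,-1,3]
  r3 -= 0·r1 → [0,0,0,-1]
  r3 -= 0·r2 → [0,0,0,-1]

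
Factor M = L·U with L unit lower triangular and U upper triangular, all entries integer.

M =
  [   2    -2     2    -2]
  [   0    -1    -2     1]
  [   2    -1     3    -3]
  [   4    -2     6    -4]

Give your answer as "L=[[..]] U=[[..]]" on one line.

  r1 -= 0·r0 → [0,-1,-2,1]
  r2 -= 1·r0 → [0,1,1,-1]
  r3 -= 2·r0 → [0,2,2,0]
  r2 -= -1·r1 → [0,0,-1,0]
  r3 -= -2·r1 → [0,0,-2,2]
  r3 -= 2·r2 → [0,0,0,2]

L=[[1,0,0,0],[0,1,0,0],[1,-1,1,0],[2,-2,2,1]] U=[[2,-2,2,-2],[0,-1,-2,1],[0,0,-1,0],[0,0,0,2]]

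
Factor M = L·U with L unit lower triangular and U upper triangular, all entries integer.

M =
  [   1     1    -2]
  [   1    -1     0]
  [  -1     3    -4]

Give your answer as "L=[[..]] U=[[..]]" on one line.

  row1 -= 1·row0 → [0,-2,2]
  row2 -= -1·row0 → [0,4,-6]
  row2 -= -2·row1 → [0,0,-2]

L=[[1,0,0],[1,1,0],[-1,-2,1]] U=[[1,1,-2],[0,-2,2],[0,0,-2]]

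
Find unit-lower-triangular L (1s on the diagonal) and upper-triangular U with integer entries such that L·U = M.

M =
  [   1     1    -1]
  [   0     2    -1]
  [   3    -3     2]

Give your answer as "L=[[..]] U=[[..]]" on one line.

L=[[1,0,0],[0,1,0],[3,-3,1]] U=[[1,1,-1],[0,2,-1],[0,0,2]]

  r1 -= 0·r0 → [0,2,-1]
  r2 -= 3·r0 → [0,-6,5]
  r2 -= -3·r1 → [0,0,2]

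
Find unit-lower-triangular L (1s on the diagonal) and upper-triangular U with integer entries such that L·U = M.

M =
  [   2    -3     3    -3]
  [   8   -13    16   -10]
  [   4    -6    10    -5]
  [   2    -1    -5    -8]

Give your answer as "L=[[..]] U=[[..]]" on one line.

L=[[1,0,0,0],[4,1,0,0],[2,0,1,0],[1,-2,0,1]] U=[[2,-3,3,-3],[0,-1,4,2],[0,0,4,1],[0,0,0,-1]]

  R1 -= 4·R0 → [0,-1,4,2]
  R2 -= 2·R0 → [0,0,4,1]
  R3 -= 1·R0 → [0,2,-8,-5]
  R2 -= 0·R1 → [0,0,4,1]
  R3 -= -2·R1 → [0,0,0,-1]
  R3 -= 0·R2 → [0,0,0,-1]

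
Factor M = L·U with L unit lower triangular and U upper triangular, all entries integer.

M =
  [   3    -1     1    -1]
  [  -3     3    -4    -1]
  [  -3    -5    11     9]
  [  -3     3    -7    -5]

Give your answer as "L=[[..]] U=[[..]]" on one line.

L=[[1,0,0,0],[-1,1,0,0],[-1,-3,1,0],[-1,1,-1,1]] U=[[3,-1,1,-1],[0,2,-3,-2],[0,0,3,2],[0,0,0,-2]]

  r1 -= -1·r0 → [0,2,-3,-2]
  r2 -= -1·r0 → [0,-6,12,8]
  r3 -= -1·r0 → [0,2,-6,-6]
  r2 -= -3·r1 → [0,0,3,2]
  r3 -= 1·r1 → [0,0,-3,-4]
  r3 -= -1·r2 → [0,0,0,-2]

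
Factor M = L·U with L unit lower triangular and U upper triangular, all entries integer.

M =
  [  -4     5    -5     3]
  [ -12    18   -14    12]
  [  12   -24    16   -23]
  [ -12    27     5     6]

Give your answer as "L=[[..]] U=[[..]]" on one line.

  row1 -= 3·row0 → [0,3,1,3]
  row2 -= -3·row0 → [0,-9,1,-14]
  row3 -= 3·row0 → [0,12,20,-3]
  row2 -= -3·row1 → [0,0,4,-5]
  row3 -= 4·row1 → [0,0,16,-15]
  row3 -= 4·row2 → [0,0,0,5]

L=[[1,0,0,0],[3,1,0,0],[-3,-3,1,0],[3,4,4,1]] U=[[-4,5,-5,3],[0,3,1,3],[0,0,4,-5],[0,0,0,5]]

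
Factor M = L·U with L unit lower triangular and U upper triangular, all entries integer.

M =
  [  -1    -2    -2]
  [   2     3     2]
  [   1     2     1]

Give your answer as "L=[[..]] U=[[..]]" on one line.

L=[[1,0,0],[-2,1,0],[-1,0,1]] U=[[-1,-2,-2],[0,-1,-2],[0,0,-1]]

  row1 -= -2·row0 → [0,-1,-2]
  row2 -= -1·row0 → [0,0,-1]
  row2 -= 0·row1 → [0,0,-1]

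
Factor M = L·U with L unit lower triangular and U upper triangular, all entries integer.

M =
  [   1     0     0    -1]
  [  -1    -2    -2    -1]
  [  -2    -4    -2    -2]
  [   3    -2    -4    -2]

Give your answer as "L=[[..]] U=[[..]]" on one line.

L=[[1,0,0,0],[-1,1,0,0],[-2,2,1,0],[3,1,-1,1]] U=[[1,0,0,-1],[0,-2,-2,-2],[0,0,2,0],[0,0,0,3]]

  R1 -= -1·R0 → [0,-2,-2,-2]
  R2 -= -2·R0 → [0,-4,-2,-4]
  R3 -= 3·R0 → [0,-2,-4,1]
  R2 -= 2·R1 → [0,0,2,0]
  R3 -= 1·R1 → [0,0,-2,3]
  R3 -= -1·R2 → [0,0,0,3]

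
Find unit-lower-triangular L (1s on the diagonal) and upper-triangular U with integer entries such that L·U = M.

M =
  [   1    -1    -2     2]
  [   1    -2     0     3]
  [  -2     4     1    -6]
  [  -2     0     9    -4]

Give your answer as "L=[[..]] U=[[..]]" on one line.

L=[[1,0,0,0],[1,1,0,0],[-2,-2,1,0],[-2,2,1,1]] U=[[1,-1,-2,2],[0,-1,2,1],[0,0,1,0],[0,0,0,-2]]

  row1 -= 1·row0 → [0,-1,2,1]
  row2 -= -2·row0 → [0,2,-3,-2]
  row3 -= -2·row0 → [0,-2,5,0]
  row2 -= -2·row1 → [0,0,1,0]
  row3 -= 2·row1 → [0,0,1,-2]
  row3 -= 1·row2 → [0,0,0,-2]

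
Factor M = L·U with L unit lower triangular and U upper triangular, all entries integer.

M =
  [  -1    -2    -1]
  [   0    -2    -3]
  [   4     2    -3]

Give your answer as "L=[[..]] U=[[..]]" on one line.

  row1 -= 0·row0 → [0,-2,-3]
  row2 -= -4·row0 → [0,-6,-7]
  row2 -= 3·row1 → [0,0,2]

L=[[1,0,0],[0,1,0],[-4,3,1]] U=[[-1,-2,-1],[0,-2,-3],[0,0,2]]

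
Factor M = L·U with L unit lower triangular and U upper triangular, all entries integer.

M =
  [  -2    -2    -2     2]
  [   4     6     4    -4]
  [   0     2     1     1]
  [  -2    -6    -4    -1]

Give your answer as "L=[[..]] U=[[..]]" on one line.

  R1 -= -2·R0 → [0,2,0,0]
  R2 -= 0·R0 → [0,2,1,1]
  R3 -= 1·R0 → [0,-4,-2,-3]
  R2 -= 1·R1 → [0,0,1,1]
  R3 -= -2·R1 → [0,0,-2,-3]
  R3 -= -2·R2 → [0,0,0,-1]

L=[[1,0,0,0],[-2,1,0,0],[0,1,1,0],[1,-2,-2,1]] U=[[-2,-2,-2,2],[0,2,0,0],[0,0,1,1],[0,0,0,-1]]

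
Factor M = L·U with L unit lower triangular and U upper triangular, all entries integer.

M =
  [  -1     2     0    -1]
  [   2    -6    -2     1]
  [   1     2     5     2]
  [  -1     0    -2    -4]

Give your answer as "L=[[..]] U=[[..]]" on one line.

  r1 -= -2·r0 → [0,-2,-2,-1]
  r2 -= -1·r0 → [0,4,5,1]
  r3 -= 1·r0 → [0,-2,-2,-3]
  r2 -= -2·r1 → [0,0,1,-1]
  r3 -= 1·r1 → [0,0,0,-2]
  r3 -= 0·r2 → [0,0,0,-2]

L=[[1,0,0,0],[-2,1,0,0],[-1,-2,1,0],[1,1,0,1]] U=[[-1,2,0,-1],[0,-2,-2,-1],[0,0,1,-1],[0,0,0,-2]]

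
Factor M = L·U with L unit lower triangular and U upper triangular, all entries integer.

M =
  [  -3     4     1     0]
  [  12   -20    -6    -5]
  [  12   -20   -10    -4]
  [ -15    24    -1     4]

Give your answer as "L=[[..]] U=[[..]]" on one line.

  r1 -= -4·r0 → [0,-4,-2,-5]
  r2 -= -4·r0 → [0,-4,-6,-4]
  r3 -= 5·r0 → [0,4,-6,4]
  r2 -= 1·r1 → [0,0,-4,1]
  r3 -= -1·r1 → [0,0,-8,-1]
  r3 -= 2·r2 → [0,0,0,-3]

L=[[1,0,0,0],[-4,1,0,0],[-4,1,1,0],[5,-1,2,1]] U=[[-3,4,1,0],[0,-4,-2,-5],[0,0,-4,1],[0,0,0,-3]]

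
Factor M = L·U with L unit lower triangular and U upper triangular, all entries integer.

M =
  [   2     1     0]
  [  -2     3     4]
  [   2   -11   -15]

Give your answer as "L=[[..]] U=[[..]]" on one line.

L=[[1,0,0],[-1,1,0],[1,-3,1]] U=[[2,1,0],[0,4,4],[0,0,-3]]

  r1 -= -1·r0 → [0,4,4]
  r2 -= 1·r0 → [0,-12,-15]
  r2 -= -3·r1 → [0,0,-3]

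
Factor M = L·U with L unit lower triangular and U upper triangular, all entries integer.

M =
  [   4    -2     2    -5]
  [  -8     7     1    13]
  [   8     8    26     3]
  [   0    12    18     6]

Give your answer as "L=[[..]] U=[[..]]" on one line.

  r1 -= -2·r0 → [0,3,5,3]
  r2 -= 2·r0 → [0,12,22,13]
  r3 -= 0·r0 → [0,12,18,6]
  r2 -= 4·r1 → [0,0,2,1]
  r3 -= 4·r1 → [0,0,-2,-6]
  r3 -= -1·r2 → [0,0,0,-5]

L=[[1,0,0,0],[-2,1,0,0],[2,4,1,0],[0,4,-1,1]] U=[[4,-2,2,-5],[0,3,5,3],[0,0,2,1],[0,0,0,-5]]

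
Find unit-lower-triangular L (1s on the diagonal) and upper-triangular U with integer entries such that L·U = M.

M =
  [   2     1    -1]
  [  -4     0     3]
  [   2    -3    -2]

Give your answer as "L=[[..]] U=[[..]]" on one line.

L=[[1,0,0],[-2,1,0],[1,-2,1]] U=[[2,1,-1],[0,2,1],[0,0,1]]

  R1 -= -2·R0 → [0,2,1]
  R2 -= 1·R0 → [0,-4,-1]
  R2 -= -2·R1 → [0,0,1]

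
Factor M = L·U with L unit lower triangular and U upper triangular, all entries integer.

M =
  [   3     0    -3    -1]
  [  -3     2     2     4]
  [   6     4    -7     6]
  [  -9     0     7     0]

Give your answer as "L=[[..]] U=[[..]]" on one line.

  R1 -= -1·R0 → [0,2,-1,3]
  R2 -= 2·R0 → [0,4,-1,8]
  R3 -= -3·R0 → [0,0,-2,-3]
  R2 -= 2·R1 → [0,0,1,2]
  R3 -= 0·R1 → [0,0,-2,-3]
  R3 -= -2·R2 → [0,0,0,1]

L=[[1,0,0,0],[-1,1,0,0],[2,2,1,0],[-3,0,-2,1]] U=[[3,0,-3,-1],[0,2,-1,3],[0,0,1,2],[0,0,0,1]]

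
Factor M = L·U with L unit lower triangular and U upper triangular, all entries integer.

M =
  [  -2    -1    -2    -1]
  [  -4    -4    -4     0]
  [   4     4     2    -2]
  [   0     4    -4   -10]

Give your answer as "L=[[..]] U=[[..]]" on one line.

L=[[1,0,0,0],[2,1,0,0],[-2,-1,1,0],[0,-2,2,1]] U=[[-2,-1,-2,-1],[0,-2,0,2],[0,0,-2,-2],[0,0,0,-2]]

  row1 -= 2·row0 → [0,-2,0,2]
  row2 -= -2·row0 → [0,2,-2,-4]
  row3 -= 0·row0 → [0,4,-4,-10]
  row2 -= -1·row1 → [0,0,-2,-2]
  row3 -= -2·row1 → [0,0,-4,-6]
  row3 -= 2·row2 → [0,0,0,-2]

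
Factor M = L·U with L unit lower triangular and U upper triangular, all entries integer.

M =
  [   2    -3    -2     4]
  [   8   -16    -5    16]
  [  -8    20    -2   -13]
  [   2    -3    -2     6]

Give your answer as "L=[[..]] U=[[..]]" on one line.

  row1 -= 4·row0 → [0,-4,3,0]
  row2 -= -4·row0 → [0,8,-10,3]
  row3 -= 1·row0 → [0,0,0,2]
  row2 -= -2·row1 → [0,0,-4,3]
  row3 -= 0·row1 → [0,0,0,2]
  row3 -= 0·row2 → [0,0,0,2]

L=[[1,0,0,0],[4,1,0,0],[-4,-2,1,0],[1,0,0,1]] U=[[2,-3,-2,4],[0,-4,3,0],[0,0,-4,3],[0,0,0,2]]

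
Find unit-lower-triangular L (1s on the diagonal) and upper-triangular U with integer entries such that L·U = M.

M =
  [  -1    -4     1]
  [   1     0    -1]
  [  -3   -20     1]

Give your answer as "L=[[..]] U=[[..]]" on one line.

L=[[1,0,0],[-1,1,0],[3,2,1]] U=[[-1,-4,1],[0,-4,0],[0,0,-2]]

  R1 -= -1·R0 → [0,-4,0]
  R2 -= 3·R0 → [0,-8,-2]
  R2 -= 2·R1 → [0,0,-2]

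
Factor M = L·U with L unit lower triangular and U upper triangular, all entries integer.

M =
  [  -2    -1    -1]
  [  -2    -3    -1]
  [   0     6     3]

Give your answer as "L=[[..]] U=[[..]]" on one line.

  R1 -= 1·R0 → [0,-2,0]
  R2 -= 0·R0 → [0,6,3]
  R2 -= -3·R1 → [0,0,3]

L=[[1,0,0],[1,1,0],[0,-3,1]] U=[[-2,-1,-1],[0,-2,0],[0,0,3]]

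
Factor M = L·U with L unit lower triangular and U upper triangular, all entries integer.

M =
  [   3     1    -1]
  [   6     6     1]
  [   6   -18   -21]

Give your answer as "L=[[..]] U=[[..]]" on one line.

  row1 -= 2·row0 → [0,4,3]
  row2 -= 2·row0 → [0,-20,-19]
  row2 -= -5·row1 → [0,0,-4]

L=[[1,0,0],[2,1,0],[2,-5,1]] U=[[3,1,-1],[0,4,3],[0,0,-4]]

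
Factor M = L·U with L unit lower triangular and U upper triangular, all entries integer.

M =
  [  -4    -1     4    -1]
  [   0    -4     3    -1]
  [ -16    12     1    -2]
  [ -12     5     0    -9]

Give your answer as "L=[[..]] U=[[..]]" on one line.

L=[[1,0,0,0],[0,1,0,0],[4,-4,1,0],[3,-2,2,1]] U=[[-4,-1,4,-1],[0,-4,3,-1],[0,0,-3,-2],[0,0,0,-4]]

  r1 -= 0·r0 → [0,-4,3,-1]
  r2 -= 4·r0 → [0,16,-15,2]
  r3 -= 3·r0 → [0,8,-12,-6]
  r2 -= -4·r1 → [0,0,-3,-2]
  r3 -= -2·r1 → [0,0,-6,-8]
  r3 -= 2·r2 → [0,0,0,-4]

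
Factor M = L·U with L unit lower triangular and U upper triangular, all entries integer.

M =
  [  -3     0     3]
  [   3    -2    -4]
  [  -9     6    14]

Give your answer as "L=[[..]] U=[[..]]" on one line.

  R1 -= -1·R0 → [0,-2,-1]
  R2 -= 3·R0 → [0,6,5]
  R2 -= -3·R1 → [0,0,2]

L=[[1,0,0],[-1,1,0],[3,-3,1]] U=[[-3,0,3],[0,-2,-1],[0,0,2]]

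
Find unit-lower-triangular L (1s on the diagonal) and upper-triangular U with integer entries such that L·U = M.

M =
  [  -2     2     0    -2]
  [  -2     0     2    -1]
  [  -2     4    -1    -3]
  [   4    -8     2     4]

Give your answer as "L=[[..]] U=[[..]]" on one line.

L=[[1,0,0,0],[1,1,0,0],[1,-1,1,0],[-2,2,-2,1]] U=[[-2,2,0,-2],[0,-2,2,1],[0,0,1,0],[0,0,0,-2]]

  row1 -= 1·row0 → [0,-2,2,1]
  row2 -= 1·row0 → [0,2,-1,-1]
  row3 -= -2·row0 → [0,-4,2,0]
  row2 -= -1·row1 → [0,0,1,0]
  row3 -= 2·row1 → [0,0,-2,-2]
  row3 -= -2·row2 → [0,0,0,-2]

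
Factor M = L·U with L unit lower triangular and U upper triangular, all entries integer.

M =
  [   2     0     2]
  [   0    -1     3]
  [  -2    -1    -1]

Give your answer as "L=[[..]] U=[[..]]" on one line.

  row1 -= 0·row0 → [0,-1,3]
  row2 -= -1·row0 → [0,-1,1]
  row2 -= 1·row1 → [0,0,-2]

L=[[1,0,0],[0,1,0],[-1,1,1]] U=[[2,0,2],[0,-1,3],[0,0,-2]]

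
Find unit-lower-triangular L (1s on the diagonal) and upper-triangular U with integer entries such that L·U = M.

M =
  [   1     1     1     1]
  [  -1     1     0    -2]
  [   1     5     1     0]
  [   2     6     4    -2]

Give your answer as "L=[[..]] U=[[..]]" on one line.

L=[[1,0,0,0],[-1,1,0,0],[1,2,1,0],[2,2,0,1]] U=[[1,1,1,1],[0,2,1,-1],[0,0,-2,1],[0,0,0,-2]]

  row1 -= -1·row0 → [0,2,1,-1]
  row2 -= 1·row0 → [0,4,0,-1]
  row3 -= 2·row0 → [0,4,2,-4]
  row2 -= 2·row1 → [0,0,-2,1]
  row3 -= 2·row1 → [0,0,0,-2]
  row3 -= 0·row2 → [0,0,0,-2]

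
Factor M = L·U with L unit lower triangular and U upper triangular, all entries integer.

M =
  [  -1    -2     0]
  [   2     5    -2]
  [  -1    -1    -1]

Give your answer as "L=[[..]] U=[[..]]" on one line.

  R1 -= -2·R0 → [0,1,-2]
  R2 -= 1·R0 → [0,1,-1]
  R2 -= 1·R1 → [0,0,1]

L=[[1,0,0],[-2,1,0],[1,1,1]] U=[[-1,-2,0],[0,1,-2],[0,0,1]]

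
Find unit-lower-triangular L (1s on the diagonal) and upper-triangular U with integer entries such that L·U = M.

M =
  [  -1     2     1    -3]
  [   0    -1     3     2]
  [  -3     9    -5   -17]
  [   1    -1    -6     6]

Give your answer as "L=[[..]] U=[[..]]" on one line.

L=[[1,0,0,0],[0,1,0,0],[3,-3,1,0],[-1,-1,-2,1]] U=[[-1,2,1,-3],[0,-1,3,2],[0,0,1,-2],[0,0,0,1]]

  R1 -= 0·R0 → [0,-1,3,2]
  R2 -= 3·R0 → [0,3,-8,-8]
  R3 -= -1·R0 → [0,1,-5,3]
  R2 -= -3·R1 → [0,0,1,-2]
  R3 -= -1·R1 → [0,0,-2,5]
  R3 -= -2·R2 → [0,0,0,1]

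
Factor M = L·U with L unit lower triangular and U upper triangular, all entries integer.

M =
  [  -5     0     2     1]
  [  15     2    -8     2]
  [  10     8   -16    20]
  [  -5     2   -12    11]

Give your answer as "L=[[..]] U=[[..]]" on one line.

  r1 -= -3·r0 → [0,2,-2,5]
  r2 -= -2·r0 → [0,8,-12,22]
  r3 -= 1·r0 → [0,2,-14,10]
  r2 -= 4·r1 → [0,0,-4,2]
  r3 -= 1·r1 → [0,0,-12,5]
  r3 -= 3·r2 → [0,0,0,-1]

L=[[1,0,0,0],[-3,1,0,0],[-2,4,1,0],[1,1,3,1]] U=[[-5,0,2,1],[0,2,-2,5],[0,0,-4,2],[0,0,0,-1]]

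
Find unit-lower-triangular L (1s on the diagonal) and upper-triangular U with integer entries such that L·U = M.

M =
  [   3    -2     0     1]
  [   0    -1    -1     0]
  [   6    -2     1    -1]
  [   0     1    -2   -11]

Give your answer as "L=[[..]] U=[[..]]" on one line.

L=[[1,0,0,0],[0,1,0,0],[2,-2,1,0],[0,-1,3,1]] U=[[3,-2,0,1],[0,-1,-1,0],[0,0,-1,-3],[0,0,0,-2]]

  r1 -= 0·r0 → [0,-1,-1,0]
  r2 -= 2·r0 → [0,2,1,-3]
  r3 -= 0·r0 → [0,1,-2,-11]
  r2 -= -2·r1 → [0,0,-1,-3]
  r3 -= -1·r1 → [0,0,-3,-11]
  r3 -= 3·r2 → [0,0,0,-2]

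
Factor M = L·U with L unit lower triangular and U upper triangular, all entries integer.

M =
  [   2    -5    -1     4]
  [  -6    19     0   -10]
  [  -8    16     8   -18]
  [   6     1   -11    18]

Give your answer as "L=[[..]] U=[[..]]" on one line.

  R1 -= -3·R0 → [0,4,-3,2]
  R2 -= -4·R0 → [0,-4,4,-2]
  R3 -= 3·R0 → [0,16,-8,6]
  R2 -= -1·R1 → [0,0,1,0]
  R3 -= 4·R1 → [0,0,4,-2]
  R3 -= 4·R2 → [0,0,0,-2]

L=[[1,0,0,0],[-3,1,0,0],[-4,-1,1,0],[3,4,4,1]] U=[[2,-5,-1,4],[0,4,-3,2],[0,0,1,0],[0,0,0,-2]]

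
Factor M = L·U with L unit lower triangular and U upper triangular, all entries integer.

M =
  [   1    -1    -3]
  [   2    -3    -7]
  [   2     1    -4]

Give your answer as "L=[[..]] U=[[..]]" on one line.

  r1 -= 2·r0 → [0,-1,-1]
  r2 -= 2·r0 → [0,3,2]
  r2 -= -3·r1 → [0,0,-1]

L=[[1,0,0],[2,1,0],[2,-3,1]] U=[[1,-1,-3],[0,-1,-1],[0,0,-1]]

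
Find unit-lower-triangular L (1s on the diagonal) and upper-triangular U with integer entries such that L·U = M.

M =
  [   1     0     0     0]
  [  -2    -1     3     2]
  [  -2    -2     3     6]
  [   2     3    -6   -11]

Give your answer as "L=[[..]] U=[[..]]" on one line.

L=[[1,0,0,0],[-2,1,0,0],[-2,2,1,0],[2,-3,-1,1]] U=[[1,0,0,0],[0,-1,3,2],[0,0,-3,2],[0,0,0,-3]]

  row1 -= -2·row0 → [0,-1,3,2]
  row2 -= -2·row0 → [0,-2,3,6]
  row3 -= 2·row0 → [0,3,-6,-11]
  row2 -= 2·row1 → [0,0,-3,2]
  row3 -= -3·row1 → [0,0,3,-5]
  row3 -= -1·row2 → [0,0,0,-3]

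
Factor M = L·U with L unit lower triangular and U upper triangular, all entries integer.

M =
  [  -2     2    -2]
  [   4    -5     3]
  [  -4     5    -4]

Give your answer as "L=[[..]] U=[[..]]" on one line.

L=[[1,0,0],[-2,1,0],[2,-1,1]] U=[[-2,2,-2],[0,-1,-1],[0,0,-1]]

  row1 -= -2·row0 → [0,-1,-1]
  row2 -= 2·row0 → [0,1,0]
  row2 -= -1·row1 → [0,0,-1]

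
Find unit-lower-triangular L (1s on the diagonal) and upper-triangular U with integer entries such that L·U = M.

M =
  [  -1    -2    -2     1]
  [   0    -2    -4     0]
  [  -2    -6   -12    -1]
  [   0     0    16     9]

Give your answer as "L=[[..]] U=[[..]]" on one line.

  r1 -= 0·r0 → [0,-2,-4,0]
  r2 -= 2·r0 → [0,-2,-8,-3]
  r3 -= 0·r0 → [0,0,16,9]
  r2 -= 1·r1 → [0,0,-4,-3]
  r3 -= 0·r1 → [0,0,16,9]
  r3 -= -4·r2 → [0,0,0,-3]

L=[[1,0,0,0],[0,1,0,0],[2,1,1,0],[0,0,-4,1]] U=[[-1,-2,-2,1],[0,-2,-4,0],[0,0,-4,-3],[0,0,0,-3]]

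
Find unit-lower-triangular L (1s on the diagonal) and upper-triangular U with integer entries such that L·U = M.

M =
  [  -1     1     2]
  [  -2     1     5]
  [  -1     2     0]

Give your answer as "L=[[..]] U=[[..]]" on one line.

  row1 -= 2·row0 → [0,-1,1]
  row2 -= 1·row0 → [0,1,-2]
  row2 -= -1·row1 → [0,0,-1]

L=[[1,0,0],[2,1,0],[1,-1,1]] U=[[-1,1,2],[0,-1,1],[0,0,-1]]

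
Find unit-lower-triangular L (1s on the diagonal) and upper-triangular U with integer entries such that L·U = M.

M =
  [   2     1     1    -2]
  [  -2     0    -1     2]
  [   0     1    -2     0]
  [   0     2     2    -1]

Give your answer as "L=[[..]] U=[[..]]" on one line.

L=[[1,0,0,0],[-1,1,0,0],[0,1,1,0],[0,2,-1,1]] U=[[2,1,1,-2],[0,1,0,0],[0,0,-2,0],[0,0,0,-1]]

  row1 -= -1·row0 → [0,1,0,0]
  row2 -= 0·row0 → [0,1,-2,0]
  row3 -= 0·row0 → [0,2,2,-1]
  row2 -= 1·row1 → [0,0,-2,0]
  row3 -= 2·row1 → [0,0,2,-1]
  row3 -= -1·row2 → [0,0,0,-1]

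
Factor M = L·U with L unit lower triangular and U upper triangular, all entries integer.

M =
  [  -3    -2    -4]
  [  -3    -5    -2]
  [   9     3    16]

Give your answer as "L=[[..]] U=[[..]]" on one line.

L=[[1,0,0],[1,1,0],[-3,1,1]] U=[[-3,-2,-4],[0,-3,2],[0,0,2]]

  R1 -= 1·R0 → [0,-3,2]
  R2 -= -3·R0 → [0,-3,4]
  R2 -= 1·R1 → [0,0,2]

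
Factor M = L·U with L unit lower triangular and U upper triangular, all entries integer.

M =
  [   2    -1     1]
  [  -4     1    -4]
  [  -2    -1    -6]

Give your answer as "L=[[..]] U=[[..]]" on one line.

L=[[1,0,0],[-2,1,0],[-1,2,1]] U=[[2,-1,1],[0,-1,-2],[0,0,-1]]

  row1 -= -2·row0 → [0,-1,-2]
  row2 -= -1·row0 → [0,-2,-5]
  row2 -= 2·row1 → [0,0,-1]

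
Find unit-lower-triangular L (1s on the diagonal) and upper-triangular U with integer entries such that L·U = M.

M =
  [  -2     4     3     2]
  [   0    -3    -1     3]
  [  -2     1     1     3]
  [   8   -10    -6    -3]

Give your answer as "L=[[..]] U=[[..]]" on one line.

  row1 -= 0·row0 → [0,-3,-1,3]
  row2 -= 1·row0 → [0,-3,-2,1]
  row3 -= -4·row0 → [0,6,6,5]
  row2 -= 1·row1 → [0,0,-1,-2]
  row3 -= -2·row1 → [0,0,4,11]
  row3 -= -4·row2 → [0,0,0,3]

L=[[1,0,0,0],[0,1,0,0],[1,1,1,0],[-4,-2,-4,1]] U=[[-2,4,3,2],[0,-3,-1,3],[0,0,-1,-2],[0,0,0,3]]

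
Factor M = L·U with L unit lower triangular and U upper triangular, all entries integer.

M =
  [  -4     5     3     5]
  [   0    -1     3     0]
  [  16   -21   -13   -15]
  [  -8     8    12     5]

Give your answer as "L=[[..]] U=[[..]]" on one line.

L=[[1,0,0,0],[0,1,0,0],[-4,1,1,0],[2,2,0,1]] U=[[-4,5,3,5],[0,-1,3,0],[0,0,-4,5],[0,0,0,-5]]

  row1 -= 0·row0 → [0,-1,3,0]
  row2 -= -4·row0 → [0,-1,-1,5]
  row3 -= 2·row0 → [0,-2,6,-5]
  row2 -= 1·row1 → [0,0,-4,5]
  row3 -= 2·row1 → [0,0,0,-5]
  row3 -= 0·row2 → [0,0,0,-5]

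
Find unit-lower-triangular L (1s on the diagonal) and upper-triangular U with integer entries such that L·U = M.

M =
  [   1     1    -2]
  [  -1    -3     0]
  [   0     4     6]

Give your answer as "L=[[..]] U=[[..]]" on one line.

  R1 -= -1·R0 → [0,-2,-2]
  R2 -= 0·R0 → [0,4,6]
  R2 -= -2·R1 → [0,0,2]

L=[[1,0,0],[-1,1,0],[0,-2,1]] U=[[1,1,-2],[0,-2,-2],[0,0,2]]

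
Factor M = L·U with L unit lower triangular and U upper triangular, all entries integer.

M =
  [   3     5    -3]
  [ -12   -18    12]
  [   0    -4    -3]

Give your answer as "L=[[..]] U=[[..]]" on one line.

  row1 -= -4·row0 → [0,2,0]
  row2 -= 0·row0 → [0,-4,-3]
  row2 -= -2·row1 → [0,0,-3]

L=[[1,0,0],[-4,1,0],[0,-2,1]] U=[[3,5,-3],[0,2,0],[0,0,-3]]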